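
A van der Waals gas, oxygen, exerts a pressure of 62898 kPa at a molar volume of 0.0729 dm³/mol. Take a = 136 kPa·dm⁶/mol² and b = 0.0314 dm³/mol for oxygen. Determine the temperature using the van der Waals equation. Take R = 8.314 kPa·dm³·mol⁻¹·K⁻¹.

T ≈ 441.7 K

T = (P + a/V_m²)(V_m − b)/R
P + a/V_m² = 62898 + 136/(0.0729)² = 88489 kPa
V_m − b = 0.0729 − 0.0314 = 0.041500 dm³/mol
T = (88489)(0.041500)/8.314 = 441.7 K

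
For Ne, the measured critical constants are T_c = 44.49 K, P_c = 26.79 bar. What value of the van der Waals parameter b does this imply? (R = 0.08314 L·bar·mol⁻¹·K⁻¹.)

From T_c = 8a/(27Rb) and P_c = a/(27b²): b = R T_c/(8 P_c).
b = (0.08314)(44.49)/(8×26.79) = 3.6989/214.32 = 0.01726 L/mol

b ≈ 0.01726 L/mol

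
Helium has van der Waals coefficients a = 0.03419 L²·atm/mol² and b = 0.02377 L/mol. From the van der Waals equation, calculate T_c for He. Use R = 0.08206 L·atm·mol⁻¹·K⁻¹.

For a van der Waals gas, T_c = 8a/(27Rb).
T_c = 8×0.03419/(27×0.08206×0.02377) = 0.27352/0.052665 = 5.194 K

T_c ≈ 5.194 K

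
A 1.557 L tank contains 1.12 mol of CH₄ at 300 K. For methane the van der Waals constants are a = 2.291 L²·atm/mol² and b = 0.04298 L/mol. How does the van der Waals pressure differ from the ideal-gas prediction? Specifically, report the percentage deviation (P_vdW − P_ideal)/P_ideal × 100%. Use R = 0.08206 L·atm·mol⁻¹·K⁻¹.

Ideal: P_ideal = nRT/V = (1.12)(0.08206)(300)/1.557 = 17.7085 atm
vdW: P = nRT/(V − nb) − a n²/V² = 27.5722/1.50886 − 2.87383/2.42425 = 18.2735 − 1.18545 = 17.0881 atm
% deviation = (17.0881 − 17.7085)/17.7085 × 100% = -3.50%

-3.50 %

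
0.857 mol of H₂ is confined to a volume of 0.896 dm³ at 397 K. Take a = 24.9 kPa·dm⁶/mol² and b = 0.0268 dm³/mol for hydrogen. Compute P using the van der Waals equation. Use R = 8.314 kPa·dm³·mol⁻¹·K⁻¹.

P ≈ 3217 kPa

P = nRT/(V − nb) − a n²/V²
nRT/(V − nb) = (0.857)(8.314)(397)/(0.896 − 0.857×0.0268) = 2828.7/0.87303 = 3240.1 kPa
a n²/V² = (24.9)(0.857)²/(0.896)² = 22.780 kPa
P = 3240.1 − 22.780 = 3217 kPa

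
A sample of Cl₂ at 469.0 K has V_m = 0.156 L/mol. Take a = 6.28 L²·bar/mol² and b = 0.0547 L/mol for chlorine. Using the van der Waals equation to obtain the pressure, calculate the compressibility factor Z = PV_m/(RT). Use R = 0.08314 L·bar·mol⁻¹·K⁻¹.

Z ≈ 0.5076

P = RT/(V_m − b) − a/V_m² = (0.08314)(469.0)/(0.156 − 0.0547) − 6.28/(0.156)²
  = 38.993/0.10130 − 258.05 = 384.93 − 258.05 = 126.88 bar
Z = PV_m/(RT) = (126.88)(0.156)/((0.08314)(469.0)) = 19.793/38.993 = 0.5076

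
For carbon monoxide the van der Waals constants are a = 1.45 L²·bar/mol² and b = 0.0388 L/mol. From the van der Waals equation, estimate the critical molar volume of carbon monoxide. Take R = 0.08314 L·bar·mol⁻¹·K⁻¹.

V_m,c ≈ 0.1164 L/mol

For a van der Waals gas, V_m,c = 3b.
V_m,c = 3×0.0388 = 0.1164 L/mol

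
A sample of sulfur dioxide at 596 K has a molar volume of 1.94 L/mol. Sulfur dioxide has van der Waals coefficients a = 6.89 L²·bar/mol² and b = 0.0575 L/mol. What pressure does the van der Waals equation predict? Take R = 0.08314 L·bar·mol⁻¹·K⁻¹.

P = RT/(V_m − b) − a/V_m²
RT/(V_m − b) = (0.08314)(596)/(1.94 − 0.0575) = 49.551/1.8825 = 26.322 bar
a/V_m² = 6.89/(1.94)² = 1.8307 bar
P = 26.322 − 1.8307 = 24.49 bar

P ≈ 24.49 bar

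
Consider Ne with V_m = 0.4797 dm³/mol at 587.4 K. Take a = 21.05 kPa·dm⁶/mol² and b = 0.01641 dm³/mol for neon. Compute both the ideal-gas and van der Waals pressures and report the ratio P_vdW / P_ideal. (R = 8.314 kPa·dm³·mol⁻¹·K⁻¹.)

Ideal: P_ideal = RT/V_m = (8.314)(587.4)/0.4797 = 10180.6 kPa
vdW: P = RT/(V_m − b) − a/V_m² = 4883.64/0.463290 − 21.05/0.230112 = 10541.2 − 91.4772 = 10449.7 kPa
Ratio = 10449.7/10180.6 = 1.026

P_vdW / P_ideal ≈ 1.026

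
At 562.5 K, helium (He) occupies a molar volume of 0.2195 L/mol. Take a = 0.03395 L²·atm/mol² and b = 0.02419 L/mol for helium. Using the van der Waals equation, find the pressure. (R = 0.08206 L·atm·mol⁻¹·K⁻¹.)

P = RT/(V_m − b) − a/V_m²
RT/(V_m − b) = (0.08206)(562.5)/(0.2195 − 0.02419) = 46.159/0.19531 = 236.34 atm
a/V_m² = 0.03395/(0.2195)² = 0.70465 atm
P = 236.34 − 0.70465 = 235.6 atm

P ≈ 235.6 atm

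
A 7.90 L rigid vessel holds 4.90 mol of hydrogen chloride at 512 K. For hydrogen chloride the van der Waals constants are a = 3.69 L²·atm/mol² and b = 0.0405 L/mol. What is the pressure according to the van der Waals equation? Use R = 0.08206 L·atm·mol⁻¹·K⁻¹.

P = nRT/(V − nb) − a n²/V²
nRT/(V − nb) = (4.90)(0.08206)(512)/(7.90 − 4.90×0.0405) = 205.87/7.7016 = 26.731 atm
a n²/V² = (3.69)(4.90)²/(7.90)² = 1.4196 atm
P = 26.731 − 1.4196 = 25.31 atm

P ≈ 25.31 atm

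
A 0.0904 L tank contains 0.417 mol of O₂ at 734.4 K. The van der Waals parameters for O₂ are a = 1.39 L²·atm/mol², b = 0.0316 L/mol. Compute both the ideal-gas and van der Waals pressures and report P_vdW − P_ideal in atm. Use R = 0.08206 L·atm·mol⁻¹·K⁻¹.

Ideal: P_ideal = nRT/V = (0.417)(0.08206)(734.4)/0.0904 = 277.992 atm
vdW: P = nRT/(V − nb) − a n²/V² = 25.1304/0.0772228 − 0.241706/0.00817216 = 325.427 − 29.5768 = 295.850 atm
ΔP = 295.850 − 277.992 = 17.86 atm

ΔP ≈ 17.86 atm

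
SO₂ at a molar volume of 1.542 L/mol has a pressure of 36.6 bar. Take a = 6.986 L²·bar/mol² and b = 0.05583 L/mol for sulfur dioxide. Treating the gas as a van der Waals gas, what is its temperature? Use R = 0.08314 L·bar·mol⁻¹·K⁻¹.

T = (P + a/V_m²)(V_m − b)/R
P + a/V_m² = 36.6 + 6.986/(1.542)² = 39.538 bar
V_m − b = 1.542 − 0.05583 = 1.4862 L/mol
T = (39.538)(1.4862)/0.08314 = 706.8 K

T ≈ 706.8 K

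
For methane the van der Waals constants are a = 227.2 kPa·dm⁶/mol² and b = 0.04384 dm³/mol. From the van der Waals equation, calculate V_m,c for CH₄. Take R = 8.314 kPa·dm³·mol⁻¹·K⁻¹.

For a van der Waals gas, V_m,c = 3b.
V_m,c = 3×0.04384 = 0.1315 dm³/mol

V_m,c ≈ 0.1315 dm³/mol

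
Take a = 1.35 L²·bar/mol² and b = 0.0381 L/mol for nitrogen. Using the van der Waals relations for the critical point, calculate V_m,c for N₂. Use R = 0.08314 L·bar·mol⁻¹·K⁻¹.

For a van der Waals gas, V_m,c = 3b.
V_m,c = 3×0.0381 = 0.1143 L/mol

V_m,c ≈ 0.1143 L/mol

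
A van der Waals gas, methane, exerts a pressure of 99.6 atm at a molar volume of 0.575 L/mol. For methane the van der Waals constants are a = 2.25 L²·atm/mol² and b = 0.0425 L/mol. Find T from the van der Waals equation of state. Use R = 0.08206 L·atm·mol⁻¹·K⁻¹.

T = (P + a/V_m²)(V_m − b)/R
P + a/V_m² = 99.6 + 2.25/(0.575)² = 106.41 atm
V_m − b = 0.575 − 0.0425 = 0.53250 L/mol
T = (106.41)(0.53250)/0.08206 = 690.5 K

T ≈ 690.5 K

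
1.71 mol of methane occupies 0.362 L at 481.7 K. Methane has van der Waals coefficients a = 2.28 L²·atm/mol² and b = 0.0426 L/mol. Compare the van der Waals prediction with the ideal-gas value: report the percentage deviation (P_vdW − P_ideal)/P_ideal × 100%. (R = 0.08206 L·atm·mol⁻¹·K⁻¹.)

-2.05 %

Ideal: P_ideal = nRT/V = (1.71)(0.08206)(481.7)/0.362 = 186.722 atm
vdW: P = nRT/(V − nb) − a n²/V² = 67.5934/0.289154 − 6.66695/0.131044 = 233.763 − 50.8757 = 182.887 atm
% deviation = (182.887 − 186.722)/186.722 × 100% = -2.05%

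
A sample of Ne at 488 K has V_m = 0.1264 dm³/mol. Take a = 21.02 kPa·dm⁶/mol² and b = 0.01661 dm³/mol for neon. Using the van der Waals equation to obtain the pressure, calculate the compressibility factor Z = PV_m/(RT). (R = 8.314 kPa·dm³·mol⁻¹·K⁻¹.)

P = RT/(V_m − b) − a/V_m² = (8.314)(488)/(0.1264 − 0.01661) − 21.02/(0.1264)²
  = 4057.2/0.10979 − 1315.6 = 36954 − 1315.6 = 35638 kPa
Z = PV_m/(RT) = (35638)(0.1264)/((8.314)(488)) = 4504.6/4057.2 = 1.110

Z ≈ 1.110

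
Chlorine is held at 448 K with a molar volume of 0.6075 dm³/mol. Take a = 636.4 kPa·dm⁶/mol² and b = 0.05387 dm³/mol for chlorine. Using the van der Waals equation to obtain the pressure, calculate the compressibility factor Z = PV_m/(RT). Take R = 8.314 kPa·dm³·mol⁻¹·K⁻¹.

P = RT/(V_m − b) − a/V_m² = (8.314)(448)/(0.6075 − 0.05387) − 636.4/(0.6075)²
  = 3724.7/0.55363 − 1724.4 = 6727.8 − 1724.4 = 5003.4 kPa
Z = PV_m/(RT) = (5003.4)(0.6075)/((8.314)(448)) = 3039.6/3724.7 = 0.8161

Z ≈ 0.8161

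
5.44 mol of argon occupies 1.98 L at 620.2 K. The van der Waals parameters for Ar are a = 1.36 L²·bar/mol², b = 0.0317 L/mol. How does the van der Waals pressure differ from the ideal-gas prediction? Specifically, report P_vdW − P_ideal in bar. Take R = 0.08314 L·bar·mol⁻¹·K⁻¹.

ΔP ≈ 3.25 bar

Ideal: P_ideal = nRT/V = (5.44)(0.08314)(620.2)/1.98 = 141.669 bar
vdW: P = nRT/(V − nb) − a n²/V² = 280.505/1.80755 − 40.2473/3.92040 = 155.185 − 10.2661 = 144.919 bar
ΔP = 144.919 − 141.669 = 3.25 bar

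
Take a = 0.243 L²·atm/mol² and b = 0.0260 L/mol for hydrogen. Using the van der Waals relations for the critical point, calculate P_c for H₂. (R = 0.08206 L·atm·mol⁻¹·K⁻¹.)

For a van der Waals gas, P_c = a/(27b²).
P_c = 0.243/(27×(0.0260)²) = 0.243/0.018252 = 13.31 atm

P_c ≈ 13.31 atm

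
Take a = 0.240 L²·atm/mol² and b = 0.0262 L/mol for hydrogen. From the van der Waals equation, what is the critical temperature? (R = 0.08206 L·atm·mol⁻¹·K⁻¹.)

T_c ≈ 33.08 K

For a van der Waals gas, T_c = 8a/(27Rb).
T_c = 8×0.240/(27×0.08206×0.0262) = 1.9200/0.058049 = 33.08 K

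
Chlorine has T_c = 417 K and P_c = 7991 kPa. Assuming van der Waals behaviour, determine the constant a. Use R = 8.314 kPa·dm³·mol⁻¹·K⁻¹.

a ≈ 634.6 kPa·dm⁶/mol²

From T_c = 8a/(27Rb) and P_c = a/(27b²): a = 27 R² T_c²/(64 P_c).
a = 27×(8.314)²×(417)²/(64×7991) = 324530796/511424 = 634.6 kPa·dm⁶/mol²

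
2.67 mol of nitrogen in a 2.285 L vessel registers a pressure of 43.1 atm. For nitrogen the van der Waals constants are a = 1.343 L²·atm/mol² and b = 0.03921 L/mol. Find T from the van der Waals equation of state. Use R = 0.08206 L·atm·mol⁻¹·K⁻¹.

T ≈ 447.1 K

T = (P + a n²/V²)(V − nb)/(nR)
P + a n²/V² = 43.1 + (1.343)(2.67)²/(2.285)² = 44.934 atm
V − nb = 2.285 − (2.67)(0.03921) = 2.1803 L
T = (44.934)(2.1803)/((2.67)(0.08206)) = 447.1 K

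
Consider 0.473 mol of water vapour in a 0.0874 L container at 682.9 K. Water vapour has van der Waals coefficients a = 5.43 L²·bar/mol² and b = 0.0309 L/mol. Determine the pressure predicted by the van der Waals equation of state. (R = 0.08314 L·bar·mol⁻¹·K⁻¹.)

P = nRT/(V − nb) − a n²/V²
nRT/(V − nb) = (0.473)(0.08314)(682.9)/(0.0874 − 0.473×0.0309) = 26.855/0.072784 = 368.97 bar
a n²/V² = (5.43)(0.473)²/(0.0874)² = 159.04 bar
P = 368.97 − 159.04 = 209.9 bar

P ≈ 209.9 bar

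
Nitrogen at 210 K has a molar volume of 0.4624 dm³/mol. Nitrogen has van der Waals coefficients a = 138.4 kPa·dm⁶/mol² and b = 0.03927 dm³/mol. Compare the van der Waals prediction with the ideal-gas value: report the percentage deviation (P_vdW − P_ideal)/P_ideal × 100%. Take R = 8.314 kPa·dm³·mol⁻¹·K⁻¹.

Ideal: P_ideal = RT/V_m = (8.314)(210)/0.4624 = 3775.82 kPa
vdW: P = RT/(V_m − b) − a/V_m² = 1745.94/0.423130 − 138.4/0.213814 = 4126.25 − 647.292 = 3478.96 kPa
% deviation = (3478.96 − 3775.82)/3775.82 × 100% = -7.86%

-7.86 %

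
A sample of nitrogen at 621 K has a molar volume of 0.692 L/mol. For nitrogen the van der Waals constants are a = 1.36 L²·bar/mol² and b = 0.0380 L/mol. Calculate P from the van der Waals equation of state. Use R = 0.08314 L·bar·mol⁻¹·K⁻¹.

P = RT/(V_m − b) − a/V_m²
RT/(V_m − b) = (0.08314)(621)/(0.692 − 0.0380) = 51.630/0.65400 = 78.945 bar
a/V_m² = 1.36/(0.692)² = 2.8401 bar
P = 78.945 − 2.8401 = 76.10 bar

P ≈ 76.10 bar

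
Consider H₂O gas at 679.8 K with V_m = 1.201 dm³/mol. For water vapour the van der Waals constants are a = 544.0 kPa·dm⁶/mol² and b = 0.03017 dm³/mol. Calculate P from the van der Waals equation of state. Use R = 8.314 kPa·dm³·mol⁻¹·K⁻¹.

P ≈ 4450 kPa

P = RT/(V_m − b) − a/V_m²
RT/(V_m − b) = (8.314)(679.8)/(1.201 − 0.03017) = 5651.9/1.1708 = 4827.4 kPa
a/V_m² = 544.0/(1.201)² = 377.15 kPa
P = 4827.4 − 377.15 = 4450 kPa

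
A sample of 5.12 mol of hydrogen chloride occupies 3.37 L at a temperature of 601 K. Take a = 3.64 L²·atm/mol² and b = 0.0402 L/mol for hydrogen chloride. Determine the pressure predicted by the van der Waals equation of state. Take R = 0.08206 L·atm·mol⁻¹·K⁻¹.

P = nRT/(V − nb) − a n²/V²
nRT/(V − nb) = (5.12)(0.08206)(601)/(3.37 − 5.12×0.0402) = 252.51/3.1642 = 79.802 atm
a n²/V² = (3.64)(5.12)²/(3.37)² = 8.4020 atm
P = 79.802 − 8.4020 = 71.40 atm

P ≈ 71.40 atm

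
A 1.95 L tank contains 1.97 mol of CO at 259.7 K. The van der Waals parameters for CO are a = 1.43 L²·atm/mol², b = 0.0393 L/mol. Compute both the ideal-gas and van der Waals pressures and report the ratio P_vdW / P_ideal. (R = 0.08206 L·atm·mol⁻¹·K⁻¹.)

P_vdW / P_ideal ≈ 0.9736

Ideal: P_ideal = nRT/V = (1.97)(0.08206)(259.7)/1.95 = 21.5296 atm
vdW: P = nRT/(V − nb) − a n²/V² = 41.9826/1.87258 − 5.54969/3.80250 = 22.4197 − 1.45948 = 20.9602 atm
Ratio = 20.9602/21.5296 = 0.9736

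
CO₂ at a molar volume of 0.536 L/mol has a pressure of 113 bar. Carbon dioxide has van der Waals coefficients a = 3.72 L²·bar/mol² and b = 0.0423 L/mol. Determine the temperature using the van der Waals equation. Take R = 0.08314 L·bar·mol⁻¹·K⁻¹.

T = (P + a/V_m²)(V_m − b)/R
P + a/V_m² = 113 + 3.72/(0.536)² = 125.95 bar
V_m − b = 0.536 − 0.0423 = 0.49370 L/mol
T = (125.95)(0.49370)/0.08314 = 747.9 K

T ≈ 747.9 K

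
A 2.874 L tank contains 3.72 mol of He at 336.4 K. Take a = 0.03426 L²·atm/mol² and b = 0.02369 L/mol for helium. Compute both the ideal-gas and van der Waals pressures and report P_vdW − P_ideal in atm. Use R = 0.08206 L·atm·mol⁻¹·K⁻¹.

ΔP ≈ 1.073 atm

Ideal: P_ideal = nRT/V = (3.72)(0.08206)(336.4)/2.874 = 35.7309 atm
vdW: P = nRT/(V − nb) − a n²/V² = 102.691/2.78587 − 0.474104/8.25988 = 36.8614 − 0.0573984 = 36.8040 atm
ΔP = 36.8040 − 35.7309 = 1.073 atm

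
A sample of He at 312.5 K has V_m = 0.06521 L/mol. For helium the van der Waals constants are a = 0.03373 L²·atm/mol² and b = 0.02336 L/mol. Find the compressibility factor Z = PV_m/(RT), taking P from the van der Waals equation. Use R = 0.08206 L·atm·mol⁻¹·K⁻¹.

P = RT/(V_m − b) − a/V_m² = (0.08206)(312.5)/(0.06521 − 0.02336) − 0.03373/(0.06521)²
  = 25.644/0.041850 − 7.9321 = 612.76 − 7.9321 = 604.83 atm
Z = PV_m/(RT) = (604.83)(0.06521)/((0.08206)(312.5)) = 39.441/25.644 = 1.538

Z ≈ 1.538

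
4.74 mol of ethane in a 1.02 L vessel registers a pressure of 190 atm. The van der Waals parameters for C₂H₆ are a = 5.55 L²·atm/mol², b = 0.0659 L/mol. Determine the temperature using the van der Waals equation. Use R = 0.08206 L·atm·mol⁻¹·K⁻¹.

T = (P + a n²/V²)(V − nb)/(nR)
P + a n²/V² = 190 + (5.55)(4.74)²/(1.02)² = 309.85 atm
V − nb = 1.02 − (4.74)(0.0659) = 0.70763 L
T = (309.85)(0.70763)/((4.74)(0.08206)) = 563.7 K

T ≈ 563.7 K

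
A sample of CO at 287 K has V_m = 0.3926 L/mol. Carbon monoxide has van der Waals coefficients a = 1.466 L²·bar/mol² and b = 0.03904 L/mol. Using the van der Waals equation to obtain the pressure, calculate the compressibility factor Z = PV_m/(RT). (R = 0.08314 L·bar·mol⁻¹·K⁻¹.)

Z ≈ 0.9539

P = RT/(V_m − b) − a/V_m² = (0.08314)(287)/(0.3926 − 0.03904) − 1.466/(0.3926)²
  = 23.861/0.35356 − 9.5112 = 67.488 − 9.5112 = 57.977 bar
Z = PV_m/(RT) = (57.977)(0.3926)/((0.08314)(287)) = 22.762/23.861 = 0.9539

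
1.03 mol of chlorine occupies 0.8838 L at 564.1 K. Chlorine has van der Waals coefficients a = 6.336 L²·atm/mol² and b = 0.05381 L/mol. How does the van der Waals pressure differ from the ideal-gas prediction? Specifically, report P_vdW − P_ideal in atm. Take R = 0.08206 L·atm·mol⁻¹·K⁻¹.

ΔP ≈ -4.996 atm

Ideal: P_ideal = nRT/V = (1.03)(0.08206)(564.1)/0.8838 = 53.9474 atm
vdW: P = nRT/(V − nb) − a n²/V² = 47.6787/0.828376 − 6.72186/0.781102 = 57.5568 − 8.60561 = 48.9512 atm
ΔP = 48.9512 − 53.9474 = -4.996 atm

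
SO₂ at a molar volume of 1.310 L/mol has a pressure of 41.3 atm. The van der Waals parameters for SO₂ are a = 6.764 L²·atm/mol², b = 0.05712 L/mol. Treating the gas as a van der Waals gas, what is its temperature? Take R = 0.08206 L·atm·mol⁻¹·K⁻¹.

T ≈ 690.7 K

T = (P + a/V_m²)(V_m − b)/R
P + a/V_m² = 41.3 + 6.764/(1.310)² = 45.241 atm
V_m − b = 1.310 − 0.05712 = 1.2529 L/mol
T = (45.241)(1.2529)/0.08206 = 690.7 K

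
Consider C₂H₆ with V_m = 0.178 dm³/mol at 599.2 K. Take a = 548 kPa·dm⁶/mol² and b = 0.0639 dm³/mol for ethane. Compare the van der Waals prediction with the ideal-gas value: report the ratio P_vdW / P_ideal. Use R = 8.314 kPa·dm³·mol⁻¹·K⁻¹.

P_vdW / P_ideal ≈ 0.9420

Ideal: P_ideal = RT/V_m = (8.314)(599.2)/0.178 = 27987.4 kPa
vdW: P = RT/(V_m − b) − a/V_m² = 4981.75/0.114100 − 548/0.0316840 = 43661.3 − 17295.8 = 26365.5 kPa
Ratio = 26365.5/27987.4 = 0.9420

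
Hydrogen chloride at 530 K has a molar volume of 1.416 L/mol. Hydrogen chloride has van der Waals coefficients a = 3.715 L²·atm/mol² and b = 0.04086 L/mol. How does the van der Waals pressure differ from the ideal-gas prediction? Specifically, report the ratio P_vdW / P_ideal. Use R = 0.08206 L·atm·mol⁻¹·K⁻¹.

P_vdW / P_ideal ≈ 0.9694

Ideal: P_ideal = RT/V_m = (0.08206)(530)/1.416 = 30.7145 atm
vdW: P = RT/(V_m − b) − a/V_m² = 43.4918/1.37514 − 3.715/2.00506 = 31.6272 − 1.85281 = 29.7744 atm
Ratio = 29.7744/30.7145 = 0.9694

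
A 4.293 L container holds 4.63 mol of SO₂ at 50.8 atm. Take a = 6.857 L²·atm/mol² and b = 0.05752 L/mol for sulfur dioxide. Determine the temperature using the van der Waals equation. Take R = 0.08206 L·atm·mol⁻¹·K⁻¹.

T = (P + a n²/V²)(V − nb)/(nR)
P + a n²/V² = 50.8 + (6.857)(4.63)²/(4.293)² = 58.776 atm
V − nb = 4.293 − (4.63)(0.05752) = 4.0267 L
T = (58.776)(4.0267)/((4.63)(0.08206)) = 622.9 K

T ≈ 622.9 K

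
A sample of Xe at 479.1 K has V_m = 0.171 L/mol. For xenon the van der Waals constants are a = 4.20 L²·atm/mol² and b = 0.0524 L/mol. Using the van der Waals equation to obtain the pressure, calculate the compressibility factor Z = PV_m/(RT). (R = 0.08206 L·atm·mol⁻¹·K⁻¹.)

P = RT/(V_m − b) − a/V_m² = (0.08206)(479.1)/(0.171 − 0.0524) − 4.20/(0.171)²
  = 39.315/0.11860 − 143.63 = 331.49 − 143.63 = 187.86 atm
Z = PV_m/(RT) = (187.86)(0.171)/((0.08206)(479.1)) = 32.124/39.315 = 0.8171

Z ≈ 0.8171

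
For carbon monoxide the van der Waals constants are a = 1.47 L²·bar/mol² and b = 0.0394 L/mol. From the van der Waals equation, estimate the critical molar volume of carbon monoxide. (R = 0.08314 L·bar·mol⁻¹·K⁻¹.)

V_m,c ≈ 0.1182 L/mol

For a van der Waals gas, V_m,c = 3b.
V_m,c = 3×0.0394 = 0.1182 L/mol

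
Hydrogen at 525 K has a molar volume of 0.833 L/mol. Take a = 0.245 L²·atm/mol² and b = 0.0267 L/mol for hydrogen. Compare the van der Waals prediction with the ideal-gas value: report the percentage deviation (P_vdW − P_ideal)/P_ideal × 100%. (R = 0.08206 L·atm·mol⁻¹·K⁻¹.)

Ideal: P_ideal = RT/V_m = (0.08206)(525)/0.833 = 51.7185 atm
vdW: P = RT/(V_m − b) − a/V_m² = 43.0815/0.806300 − 0.245/0.693889 = 53.4311 − 0.353082 = 53.0780 atm
% deviation = (53.0780 − 51.7185)/51.7185 × 100% = 2.63%

2.63 %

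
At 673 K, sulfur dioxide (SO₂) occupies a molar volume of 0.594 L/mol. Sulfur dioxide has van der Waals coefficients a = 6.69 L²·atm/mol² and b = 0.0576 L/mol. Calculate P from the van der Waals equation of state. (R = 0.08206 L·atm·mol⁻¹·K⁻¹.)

P = RT/(V_m − b) − a/V_m²
RT/(V_m − b) = (0.08206)(673)/(0.594 − 0.0576) = 55.226/0.53640 = 102.96 atm
a/V_m² = 6.69/(0.594)² = 18.961 atm
P = 102.96 − 18.961 = 84.00 atm

P ≈ 84.00 atm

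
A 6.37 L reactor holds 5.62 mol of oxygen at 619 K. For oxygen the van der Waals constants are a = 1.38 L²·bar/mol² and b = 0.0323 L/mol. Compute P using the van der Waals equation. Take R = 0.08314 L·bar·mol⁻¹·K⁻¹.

P ≈ 45.66 bar

P = nRT/(V − nb) − a n²/V²
nRT/(V − nb) = (5.62)(0.08314)(619)/(6.37 − 5.62×0.0323) = 289.23/6.1885 = 46.737 bar
a n²/V² = (1.38)(5.62)²/(6.37)² = 1.0742 bar
P = 46.737 − 1.0742 = 45.66 bar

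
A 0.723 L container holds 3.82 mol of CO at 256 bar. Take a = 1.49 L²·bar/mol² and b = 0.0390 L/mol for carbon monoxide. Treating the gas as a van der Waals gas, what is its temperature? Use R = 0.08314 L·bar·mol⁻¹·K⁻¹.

T ≈ 537.9 K

T = (P + a n²/V²)(V − nb)/(nR)
P + a n²/V² = 256 + (1.49)(3.82)²/(0.723)² = 297.59 bar
V − nb = 0.723 − (3.82)(0.0390) = 0.57402 L
T = (297.59)(0.57402)/((3.82)(0.08314)) = 537.9 K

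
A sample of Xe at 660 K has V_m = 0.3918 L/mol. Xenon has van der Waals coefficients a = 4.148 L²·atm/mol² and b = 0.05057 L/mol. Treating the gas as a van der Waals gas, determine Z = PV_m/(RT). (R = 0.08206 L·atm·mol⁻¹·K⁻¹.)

Z ≈ 0.9527

P = RT/(V_m − b) − a/V_m² = (0.08206)(660)/(0.3918 − 0.05057) − 4.148/(0.3918)²
  = 54.160/0.34123 − 27.022 = 158.72 − 27.022 = 131.70 atm
Z = PV_m/(RT) = (131.70)(0.3918)/((0.08206)(660)) = 51.600/54.160 = 0.9527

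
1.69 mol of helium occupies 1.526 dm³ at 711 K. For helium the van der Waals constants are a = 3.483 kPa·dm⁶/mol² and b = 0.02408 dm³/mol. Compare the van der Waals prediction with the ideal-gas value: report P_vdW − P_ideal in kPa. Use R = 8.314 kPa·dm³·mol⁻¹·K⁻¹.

ΔP ≈ 175.1 kPa

Ideal: P_ideal = nRT/V = (1.69)(8.314)(711)/1.526 = 6546.54 kPa
vdW: P = nRT/(V − nb) − a n²/V² = 9990.02/1.48530 − 9.94780/2.32868 = 6725.93 − 4.27186 = 6721.66 kPa
ΔP = 6721.66 − 6546.54 = 175.1 kPa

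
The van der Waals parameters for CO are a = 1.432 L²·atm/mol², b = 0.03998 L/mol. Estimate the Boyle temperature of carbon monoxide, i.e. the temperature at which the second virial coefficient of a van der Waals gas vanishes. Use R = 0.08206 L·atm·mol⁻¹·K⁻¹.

T_B ≈ 436.5 K

For a van der Waals gas the second virial coefficient B₂ = b − a/(RT) vanishes at T_B = a/(Rb).
T_B = 1.432/(0.08206×0.03998) = 1.432/0.0032808 = 436.5 K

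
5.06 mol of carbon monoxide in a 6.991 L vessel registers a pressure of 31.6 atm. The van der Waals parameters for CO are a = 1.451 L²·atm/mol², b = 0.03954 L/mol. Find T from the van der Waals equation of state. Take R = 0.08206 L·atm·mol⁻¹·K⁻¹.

T ≈ 529.2 K

T = (P + a n²/V²)(V − nb)/(nR)
P + a n²/V² = 31.6 + (1.451)(5.06)²/(6.991)² = 32.360 atm
V − nb = 6.991 − (5.06)(0.03954) = 6.7909 L
T = (32.360)(6.7909)/((5.06)(0.08206)) = 529.2 K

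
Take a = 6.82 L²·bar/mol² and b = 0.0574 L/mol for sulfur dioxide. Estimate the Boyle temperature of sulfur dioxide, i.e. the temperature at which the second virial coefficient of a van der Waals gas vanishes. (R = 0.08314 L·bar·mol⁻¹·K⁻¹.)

For a van der Waals gas the second virial coefficient B₂ = b − a/(RT) vanishes at T_B = a/(Rb).
T_B = 6.82/(0.08314×0.0574) = 6.82/0.0047722 = 1429 K

T_B ≈ 1429 K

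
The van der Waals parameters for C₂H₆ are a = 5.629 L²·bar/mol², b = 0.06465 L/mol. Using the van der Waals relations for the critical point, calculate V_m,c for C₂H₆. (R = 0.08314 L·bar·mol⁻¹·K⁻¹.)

For a van der Waals gas, V_m,c = 3b.
V_m,c = 3×0.06465 = 0.1940 L/mol

V_m,c ≈ 0.1940 L/mol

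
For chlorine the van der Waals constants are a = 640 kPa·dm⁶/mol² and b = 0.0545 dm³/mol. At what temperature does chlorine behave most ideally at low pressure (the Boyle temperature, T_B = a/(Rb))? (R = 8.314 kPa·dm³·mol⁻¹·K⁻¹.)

T_B ≈ 1412 K

For a van der Waals gas the second virial coefficient B₂ = b − a/(RT) vanishes at T_B = a/(Rb).
T_B = 640/(8.314×0.0545) = 640/0.45311 = 1412 K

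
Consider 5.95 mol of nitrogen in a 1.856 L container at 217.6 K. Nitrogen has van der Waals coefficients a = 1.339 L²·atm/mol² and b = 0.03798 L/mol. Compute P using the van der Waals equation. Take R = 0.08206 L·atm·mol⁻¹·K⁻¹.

P ≈ 51.42 atm

P = nRT/(V − nb) − a n²/V²
nRT/(V − nb) = (5.95)(0.08206)(217.6)/(1.856 − 5.95×0.03798) = 106.24/1.6300 = 65.178 atm
a n²/V² = (1.339)(5.95)²/(1.856)² = 13.761 atm
P = 65.178 − 13.761 = 51.42 atm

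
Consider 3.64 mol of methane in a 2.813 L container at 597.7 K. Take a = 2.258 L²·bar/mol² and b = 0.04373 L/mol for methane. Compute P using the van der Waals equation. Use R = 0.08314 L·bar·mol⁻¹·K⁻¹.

P = nRT/(V − nb) − a n²/V²
nRT/(V − nb) = (3.64)(0.08314)(597.7)/(2.813 − 3.64×0.04373) = 180.88/2.6538 = 68.159 bar
a n²/V² = (2.258)(3.64)²/(2.813)² = 3.7808 bar
P = 68.159 − 3.7808 = 64.38 bar

P ≈ 64.38 bar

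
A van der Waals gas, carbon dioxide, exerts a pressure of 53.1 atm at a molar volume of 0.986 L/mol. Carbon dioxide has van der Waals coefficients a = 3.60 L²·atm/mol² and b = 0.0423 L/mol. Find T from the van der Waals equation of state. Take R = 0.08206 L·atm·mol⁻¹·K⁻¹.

T = (P + a/V_m²)(V_m − b)/R
P + a/V_m² = 53.1 + 3.60/(0.986)² = 56.803 atm
V_m − b = 0.986 − 0.0423 = 0.94370 L/mol
T = (56.803)(0.94370)/0.08206 = 653.2 K

T ≈ 653.2 K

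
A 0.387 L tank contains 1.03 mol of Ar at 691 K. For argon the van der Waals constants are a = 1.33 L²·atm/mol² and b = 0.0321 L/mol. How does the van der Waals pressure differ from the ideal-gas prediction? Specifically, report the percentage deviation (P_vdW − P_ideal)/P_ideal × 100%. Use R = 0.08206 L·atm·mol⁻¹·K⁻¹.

3.10 %

Ideal: P_ideal = nRT/V = (1.03)(0.08206)(691)/0.387 = 150.916 atm
vdW: P = nRT/(V − nb) − a n²/V² = 58.4046/0.353937 − 1.41100/0.149769 = 165.014 − 9.42118 = 155.593 atm
% deviation = (155.593 − 150.916)/150.916 × 100% = 3.10%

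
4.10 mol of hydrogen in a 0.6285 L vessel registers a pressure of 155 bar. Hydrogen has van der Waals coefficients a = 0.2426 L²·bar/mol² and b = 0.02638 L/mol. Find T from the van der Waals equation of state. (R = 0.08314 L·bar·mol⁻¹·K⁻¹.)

T ≈ 252.4 K

T = (P + a n²/V²)(V − nb)/(nR)
P + a n²/V² = 155 + (0.2426)(4.10)²/(0.6285)² = 165.32 bar
V − nb = 0.6285 − (4.10)(0.02638) = 0.52034 L
T = (165.32)(0.52034)/((4.10)(0.08314)) = 252.4 K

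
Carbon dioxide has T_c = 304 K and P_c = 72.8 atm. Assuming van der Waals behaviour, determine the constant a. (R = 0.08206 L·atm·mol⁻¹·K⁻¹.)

a ≈ 3.606 L²·atm/mol²

From T_c = 8a/(27Rb) and P_c = a/(27b²): a = 27 R² T_c²/(64 P_c).
a = 27×(0.08206)²×(304)²/(64×72.8) = 16803/4659.2 = 3.606 L²·atm/mol²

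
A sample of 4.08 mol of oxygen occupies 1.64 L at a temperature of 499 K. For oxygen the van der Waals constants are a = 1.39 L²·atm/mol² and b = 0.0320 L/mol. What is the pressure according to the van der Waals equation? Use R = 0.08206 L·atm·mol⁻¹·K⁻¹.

P = nRT/(V − nb) − a n²/V²
nRT/(V − nb) = (4.08)(0.08206)(499)/(1.64 − 4.08×0.0320) = 167.07/1.5094 = 110.69 atm
a n²/V² = (1.39)(4.08)²/(1.64)² = 8.6030 atm
P = 110.69 − 8.6030 = 102.1 atm

P ≈ 102.1 atm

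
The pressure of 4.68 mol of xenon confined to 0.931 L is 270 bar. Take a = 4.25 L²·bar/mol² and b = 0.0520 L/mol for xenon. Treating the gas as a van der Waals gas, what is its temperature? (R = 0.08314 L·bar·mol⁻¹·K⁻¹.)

T ≈ 667.0 K

T = (P + a n²/V²)(V − nb)/(nR)
P + a n²/V² = 270 + (4.25)(4.68)²/(0.931)² = 377.39 bar
V − nb = 0.931 − (4.68)(0.0520) = 0.68764 L
T = (377.39)(0.68764)/((4.68)(0.08314)) = 667.0 K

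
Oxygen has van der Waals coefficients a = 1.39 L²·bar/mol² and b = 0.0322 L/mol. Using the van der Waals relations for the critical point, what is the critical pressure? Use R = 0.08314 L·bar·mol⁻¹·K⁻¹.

For a van der Waals gas, P_c = a/(27b²).
P_c = 1.39/(27×(0.0322)²) = 1.39/0.027995 = 49.65 bar

P_c ≈ 49.65 bar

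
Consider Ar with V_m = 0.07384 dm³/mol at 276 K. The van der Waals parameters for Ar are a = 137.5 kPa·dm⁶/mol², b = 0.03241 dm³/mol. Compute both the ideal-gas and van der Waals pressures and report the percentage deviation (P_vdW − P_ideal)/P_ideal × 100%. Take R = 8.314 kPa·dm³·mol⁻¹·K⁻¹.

-2.92 %

Ideal: P_ideal = RT/V_m = (8.314)(276)/0.07384 = 31076.2 kPa
vdW: P = RT/(V_m − b) − a/V_m² = 2294.66/0.0414300 − 137.5/0.00545235 = 55386.4 − 25218.5 = 30167.9 kPa
% deviation = (30167.9 − 31076.2)/31076.2 × 100% = -2.92%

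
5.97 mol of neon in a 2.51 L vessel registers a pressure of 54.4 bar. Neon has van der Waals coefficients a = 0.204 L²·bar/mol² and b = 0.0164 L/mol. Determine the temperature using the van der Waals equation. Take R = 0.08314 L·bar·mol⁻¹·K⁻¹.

T = (P + a n²/V²)(V − nb)/(nR)
P + a n²/V² = 54.4 + (0.204)(5.97)²/(2.51)² = 55.554 bar
V − nb = 2.51 − (5.97)(0.0164) = 2.4121 L
T = (55.554)(2.4121)/((5.97)(0.08314)) = 270.0 K

T ≈ 270.0 K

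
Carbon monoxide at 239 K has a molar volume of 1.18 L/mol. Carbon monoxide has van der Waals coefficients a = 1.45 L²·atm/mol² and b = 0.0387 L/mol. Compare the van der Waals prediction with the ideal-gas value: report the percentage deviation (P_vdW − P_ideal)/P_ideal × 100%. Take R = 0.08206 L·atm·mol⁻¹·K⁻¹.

-2.87 %

Ideal: P_ideal = RT/V_m = (0.08206)(239)/1.18 = 16.6206 atm
vdW: P = RT/(V_m − b) − a/V_m² = 19.6123/1.14130 − 1.45/1.39240 = 17.1842 − 1.04137 = 16.1428 atm
% deviation = (16.1428 − 16.6206)/16.6206 × 100% = -2.87%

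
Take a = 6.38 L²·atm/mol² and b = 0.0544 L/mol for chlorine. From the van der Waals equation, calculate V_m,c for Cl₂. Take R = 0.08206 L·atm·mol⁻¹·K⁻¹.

V_m,c ≈ 0.1632 L/mol

For a van der Waals gas, V_m,c = 3b.
V_m,c = 3×0.0544 = 0.1632 L/mol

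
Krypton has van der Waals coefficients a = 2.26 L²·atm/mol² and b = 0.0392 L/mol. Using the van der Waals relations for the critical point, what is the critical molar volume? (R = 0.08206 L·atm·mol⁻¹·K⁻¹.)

V_m,c ≈ 0.1176 L/mol

For a van der Waals gas, V_m,c = 3b.
V_m,c = 3×0.0392 = 0.1176 L/mol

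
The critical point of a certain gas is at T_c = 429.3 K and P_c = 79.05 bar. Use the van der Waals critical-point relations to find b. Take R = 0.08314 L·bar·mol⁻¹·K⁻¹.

b ≈ 0.05644 L/mol

From T_c = 8a/(27Rb) and P_c = a/(27b²): b = R T_c/(8 P_c).
b = (0.08314)(429.3)/(8×79.05) = 35.692/632.40 = 0.05644 L/mol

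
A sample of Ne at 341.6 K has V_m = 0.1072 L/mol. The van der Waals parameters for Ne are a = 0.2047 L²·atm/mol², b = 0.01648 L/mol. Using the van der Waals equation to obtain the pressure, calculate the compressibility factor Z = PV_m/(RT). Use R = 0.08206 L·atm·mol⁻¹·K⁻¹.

P = RT/(V_m − b) − a/V_m² = (0.08206)(341.6)/(0.1072 − 0.01648) − 0.2047/(0.1072)²
  = 28.032/0.090720 − 17.813 = 308.99 − 17.813 = 291.18 atm
Z = PV_m/(RT) = (291.18)(0.1072)/((0.08206)(341.6)) = 31.214/28.032 = 1.114

Z ≈ 1.114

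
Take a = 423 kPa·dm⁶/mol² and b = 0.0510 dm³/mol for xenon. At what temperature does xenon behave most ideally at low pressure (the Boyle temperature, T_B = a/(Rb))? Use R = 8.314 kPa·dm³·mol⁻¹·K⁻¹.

For a van der Waals gas the second virial coefficient B₂ = b − a/(RT) vanishes at T_B = a/(Rb).
T_B = 423/(8.314×0.0510) = 423/0.42401 = 997.6 K

T_B ≈ 997.6 K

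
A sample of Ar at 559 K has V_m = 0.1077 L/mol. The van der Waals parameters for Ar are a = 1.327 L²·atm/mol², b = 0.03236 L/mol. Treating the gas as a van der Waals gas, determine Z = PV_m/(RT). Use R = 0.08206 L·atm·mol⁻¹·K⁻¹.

Z ≈ 1.161

P = RT/(V_m − b) − a/V_m² = (0.08206)(559)/(0.1077 − 0.03236) − 1.327/(0.1077)²
  = 45.872/0.075340 − 114.40 = 608.87 − 114.40 = 494.47 atm
Z = PV_m/(RT) = (494.47)(0.1077)/((0.08206)(559)) = 53.254/45.872 = 1.161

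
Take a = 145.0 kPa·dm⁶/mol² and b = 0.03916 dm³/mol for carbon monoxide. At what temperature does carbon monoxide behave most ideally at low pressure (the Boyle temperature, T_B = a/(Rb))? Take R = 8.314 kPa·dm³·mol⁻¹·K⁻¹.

For a van der Waals gas the second virial coefficient B₂ = b − a/(RT) vanishes at T_B = a/(Rb).
T_B = 145.0/(8.314×0.03916) = 145.0/0.32558 = 445.4 K

T_B ≈ 445.4 K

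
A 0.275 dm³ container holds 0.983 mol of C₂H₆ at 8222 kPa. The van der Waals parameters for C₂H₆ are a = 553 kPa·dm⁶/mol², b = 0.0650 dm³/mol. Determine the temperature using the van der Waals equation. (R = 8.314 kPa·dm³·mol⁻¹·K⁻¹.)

T = (P + a n²/V²)(V − nb)/(nR)
P + a n²/V² = 8222 + (553)(0.983)²/(0.275)² = 15288 kPa
V − nb = 0.275 − (0.983)(0.0650) = 0.21111 dm³
T = (15288)(0.21111)/((0.983)(8.314)) = 394.9 K

T ≈ 394.9 K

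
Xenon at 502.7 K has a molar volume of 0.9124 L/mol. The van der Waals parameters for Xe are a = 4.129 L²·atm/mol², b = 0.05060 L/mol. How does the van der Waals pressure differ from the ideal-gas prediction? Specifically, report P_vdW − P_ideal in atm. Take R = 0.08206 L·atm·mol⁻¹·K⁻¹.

Ideal: P_ideal = RT/V_m = (0.08206)(502.7)/0.9124 = 45.2121 atm
vdW: P = RT/(V_m − b) − a/V_m² = 41.2516/0.861800 − 4.129/0.832474 = 47.8668 − 4.95991 = 42.9069 atm
ΔP = 42.9069 − 45.2121 = -2.305 atm

ΔP ≈ -2.305 atm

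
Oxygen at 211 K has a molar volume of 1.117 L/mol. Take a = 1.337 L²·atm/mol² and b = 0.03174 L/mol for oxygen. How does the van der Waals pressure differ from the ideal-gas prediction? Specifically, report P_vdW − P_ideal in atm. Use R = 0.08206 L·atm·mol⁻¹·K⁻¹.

Ideal: P_ideal = RT/V_m = (0.08206)(211)/1.117 = 15.5010 atm
vdW: P = RT/(V_m − b) − a/V_m² = 17.3147/1.08526 − 1.337/1.24769 = 15.9544 − 1.07158 = 14.8828 atm
ΔP = 14.8828 − 15.5010 = -0.618 atm

ΔP ≈ -0.618 atm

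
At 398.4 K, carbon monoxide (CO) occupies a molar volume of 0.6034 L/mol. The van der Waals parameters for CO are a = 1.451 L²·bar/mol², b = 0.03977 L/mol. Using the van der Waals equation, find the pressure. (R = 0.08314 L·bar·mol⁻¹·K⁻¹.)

P = RT/(V_m − b) − a/V_m²
RT/(V_m − b) = (0.08314)(398.4)/(0.6034 − 0.03977) = 33.123/0.56363 = 58.767 bar
a/V_m² = 1.451/(0.6034)² = 3.9853 bar
P = 58.767 − 3.9853 = 54.78 bar

P ≈ 54.78 bar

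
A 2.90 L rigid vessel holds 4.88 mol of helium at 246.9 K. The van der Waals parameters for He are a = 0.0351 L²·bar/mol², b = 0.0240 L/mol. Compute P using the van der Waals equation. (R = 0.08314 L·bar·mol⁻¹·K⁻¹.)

P = nRT/(V − nb) − a n²/V²
nRT/(V − nb) = (4.88)(0.08314)(246.9)/(2.90 − 4.88×0.0240) = 100.17/2.7829 = 35.995 bar
a n²/V² = (0.0351)(4.88)²/(2.90)² = 0.099392 bar
P = 35.995 − 0.099392 = 35.90 bar

P ≈ 35.90 bar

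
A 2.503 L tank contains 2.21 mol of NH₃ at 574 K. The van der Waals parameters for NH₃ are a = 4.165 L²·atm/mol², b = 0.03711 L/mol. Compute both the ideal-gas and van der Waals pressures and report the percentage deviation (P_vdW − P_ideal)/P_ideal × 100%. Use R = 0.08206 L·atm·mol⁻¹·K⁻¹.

-4.42 %

Ideal: P_ideal = nRT/V = (2.21)(0.08206)(574)/2.503 = 41.5887 atm
vdW: P = nRT/(V − nb) − a n²/V² = 104.096/2.42099 − 20.3423/6.26501 = 42.9973 − 3.24697 = 39.7503 atm
% deviation = (39.7503 − 41.5887)/41.5887 × 100% = -4.42%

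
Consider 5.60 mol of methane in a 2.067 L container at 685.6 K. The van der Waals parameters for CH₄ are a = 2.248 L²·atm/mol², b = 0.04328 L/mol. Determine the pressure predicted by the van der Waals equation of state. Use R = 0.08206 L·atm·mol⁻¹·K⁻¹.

P ≈ 156.2 atm

P = nRT/(V − nb) − a n²/V²
nRT/(V − nb) = (5.60)(0.08206)(685.6)/(2.067 − 5.60×0.04328) = 315.06/1.8246 = 172.67 atm
a n²/V² = (2.248)(5.60)²/(2.067)² = 16.500 atm
P = 172.67 − 16.500 = 156.2 atm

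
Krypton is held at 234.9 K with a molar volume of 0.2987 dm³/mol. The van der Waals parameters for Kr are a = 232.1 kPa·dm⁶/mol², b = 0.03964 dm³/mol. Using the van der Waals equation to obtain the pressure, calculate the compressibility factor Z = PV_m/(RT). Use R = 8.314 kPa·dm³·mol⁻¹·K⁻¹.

P = RT/(V_m − b) − a/V_m² = (8.314)(234.9)/(0.2987 − 0.03964) − 232.1/(0.2987)²
  = 1953.0/0.25906 − 2601.4 = 7538.8 − 2601.4 = 4937.4 kPa
Z = PV_m/(RT) = (4937.4)(0.2987)/((8.314)(234.9)) = 1474.8/1953.0 = 0.7551

Z ≈ 0.7551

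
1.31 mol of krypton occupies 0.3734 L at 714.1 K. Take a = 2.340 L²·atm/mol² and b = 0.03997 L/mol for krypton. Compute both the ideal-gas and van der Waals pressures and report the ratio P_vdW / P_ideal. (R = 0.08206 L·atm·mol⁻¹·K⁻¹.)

P_vdW / P_ideal ≈ 1.023

Ideal: P_ideal = nRT/V = (1.31)(0.08206)(714.1)/0.3734 = 205.583 atm
vdW: P = nRT/(V − nb) − a n²/V² = 76.7648/0.321039 − 4.01567/0.139428 = 239.114 − 28.8010 = 210.313 atm
Ratio = 210.313/205.583 = 1.023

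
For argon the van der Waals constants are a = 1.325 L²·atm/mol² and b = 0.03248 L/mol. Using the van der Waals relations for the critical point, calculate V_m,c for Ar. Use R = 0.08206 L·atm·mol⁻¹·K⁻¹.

V_m,c ≈ 0.09744 L/mol

For a van der Waals gas, V_m,c = 3b.
V_m,c = 3×0.03248 = 0.09744 L/mol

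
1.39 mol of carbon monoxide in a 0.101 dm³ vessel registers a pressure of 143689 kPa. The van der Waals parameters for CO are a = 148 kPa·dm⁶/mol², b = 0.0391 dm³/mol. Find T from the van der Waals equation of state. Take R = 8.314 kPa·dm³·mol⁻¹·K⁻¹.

T = (P + a n²/V²)(V − nb)/(nR)
P + a n²/V² = 143689 + (148)(1.39)²/(0.101)² = 171721 kPa
V − nb = 0.101 − (1.39)(0.0391) = 0.046651 dm³
T = (171721)(0.046651)/((1.39)(8.314)) = 693.2 K

T ≈ 693.2 K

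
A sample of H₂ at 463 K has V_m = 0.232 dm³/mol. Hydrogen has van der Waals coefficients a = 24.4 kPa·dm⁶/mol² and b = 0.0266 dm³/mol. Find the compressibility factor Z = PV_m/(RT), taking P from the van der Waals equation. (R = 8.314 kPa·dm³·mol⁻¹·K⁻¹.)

P = RT/(V_m − b) − a/V_m² = (8.314)(463)/(0.232 − 0.0266) − 24.4/(0.232)²
  = 3849.4/0.20540 − 453.33 = 18741 − 453.33 = 18288 kPa
Z = PV_m/(RT) = (18288)(0.232)/((8.314)(463)) = 4242.8/3849.4 = 1.102

Z ≈ 1.102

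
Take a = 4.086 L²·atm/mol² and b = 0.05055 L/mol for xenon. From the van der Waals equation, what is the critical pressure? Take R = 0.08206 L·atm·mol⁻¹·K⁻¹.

P_c ≈ 59.22 atm

For a van der Waals gas, P_c = a/(27b²).
P_c = 4.086/(27×(0.05055)²) = 4.086/0.068993 = 59.22 atm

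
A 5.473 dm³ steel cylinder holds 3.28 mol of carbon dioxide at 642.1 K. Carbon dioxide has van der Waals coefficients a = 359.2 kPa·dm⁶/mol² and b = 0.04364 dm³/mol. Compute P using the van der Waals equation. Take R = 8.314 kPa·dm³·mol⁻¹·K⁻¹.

P = nRT/(V − nb) − a n²/V²
nRT/(V − nb) = (3.28)(8.314)(642.1)/(5.473 − 3.28×0.04364) = 17510/5.3299 = 3285.2 kPa
a n²/V² = (359.2)(3.28)²/(5.473)² = 129.01 kPa
P = 3285.2 − 129.01 = 3156 kPa

P ≈ 3156 kPa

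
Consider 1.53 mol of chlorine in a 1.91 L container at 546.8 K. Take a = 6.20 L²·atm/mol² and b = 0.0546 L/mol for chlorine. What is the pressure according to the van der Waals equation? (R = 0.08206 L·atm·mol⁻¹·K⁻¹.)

P ≈ 33.61 atm

P = nRT/(V − nb) − a n²/V²
nRT/(V − nb) = (1.53)(0.08206)(546.8)/(1.91 − 1.53×0.0546) = 68.652/1.8265 = 37.587 atm
a n²/V² = (6.20)(1.53)²/(1.91)² = 3.9784 atm
P = 37.587 − 3.9784 = 33.61 atm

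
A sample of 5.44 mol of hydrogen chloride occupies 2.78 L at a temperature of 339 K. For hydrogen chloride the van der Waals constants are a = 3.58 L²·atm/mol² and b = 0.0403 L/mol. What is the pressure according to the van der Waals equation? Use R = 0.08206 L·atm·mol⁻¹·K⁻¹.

P = nRT/(V − nb) − a n²/V²
nRT/(V − nb) = (5.44)(0.08206)(339)/(2.78 − 5.44×0.0403) = 151.33/2.5608 = 59.095 atm
a n²/V² = (3.58)(5.44)²/(2.78)² = 13.709 atm
P = 59.095 − 13.709 = 45.39 atm

P ≈ 45.39 atm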